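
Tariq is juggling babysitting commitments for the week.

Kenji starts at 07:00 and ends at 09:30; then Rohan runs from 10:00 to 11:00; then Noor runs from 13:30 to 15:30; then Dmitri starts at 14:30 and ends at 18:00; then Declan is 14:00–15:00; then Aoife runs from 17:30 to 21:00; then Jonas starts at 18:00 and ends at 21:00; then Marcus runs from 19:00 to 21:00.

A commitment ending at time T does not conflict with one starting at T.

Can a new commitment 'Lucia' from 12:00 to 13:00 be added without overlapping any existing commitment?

Kenji: ends 09:30 at or before Lucia starts 12:00 → clear.
Rohan: ends 11:00 at or before Lucia starts 12:00 → clear.
Noor: starts 13:30 at or after Lucia ends 13:00 → clear.
Declan: starts 14:00 at or after Lucia ends 13:00 → clear.
Dmitri: starts 14:30 at or after Lucia ends 13:00 → clear.
Aoife: starts 17:30 at or after Lucia ends 13:00 → clear.
Jonas: starts 18:00 at or after Lucia ends 13:00 → clear.
Marcus: starts 19:00 at or after Lucia ends 13:00 → clear.

Yes — the slot is free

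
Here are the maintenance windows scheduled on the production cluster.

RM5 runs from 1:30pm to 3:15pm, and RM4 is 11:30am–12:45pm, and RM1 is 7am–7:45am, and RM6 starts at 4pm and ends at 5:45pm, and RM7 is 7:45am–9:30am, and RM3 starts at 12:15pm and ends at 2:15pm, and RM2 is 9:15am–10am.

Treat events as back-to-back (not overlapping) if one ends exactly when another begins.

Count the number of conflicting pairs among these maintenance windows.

Check each pair: they overlap iff neither finishes before the other starts.
Sorted by start: RM1, RM7, RM2, RM4, RM3, RM5, RM6.
RM7 starts exactly when RM1 ends (back-to-back, no overlap); RM1 is clear from here.
RM2 starts before RM7 ends → RM7 and RM2 overlap.
RM4 starts after RM7 ends; RM7 is clear from here.
RM4 starts after RM2 ends; RM2 is clear from here.
RM3 starts before RM4 ends → RM4 and RM3 overlap.
RM5 starts after RM4 ends; RM4 is clear from here.
RM5 starts before RM3 ends → RM3 and RM5 overlap.
RM6 starts after RM3 ends.
RM6 starts after RM5 ends.
Overlapping pairs: RM2 & RM7, RM3 & RM4, RM3 & RM5 — 3 in total.

3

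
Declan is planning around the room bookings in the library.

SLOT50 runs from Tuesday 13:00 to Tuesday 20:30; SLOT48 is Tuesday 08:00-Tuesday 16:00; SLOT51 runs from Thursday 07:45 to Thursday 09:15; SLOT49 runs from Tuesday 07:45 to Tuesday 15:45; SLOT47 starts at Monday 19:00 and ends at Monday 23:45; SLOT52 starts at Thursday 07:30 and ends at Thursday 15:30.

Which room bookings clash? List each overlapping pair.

Sorted by start: SLOT47, SLOT49, SLOT48, SLOT50, SLOT52, SLOT51.
SLOT49 starts after SLOT47 ends — done with SLOT47.
SLOT48 starts before SLOT49 ends → SLOT49 and SLOT48 overlap.
SLOT50 starts before SLOT49 ends → SLOT49 and SLOT50 overlap.
SLOT52 starts after SLOT49 ends — done with SLOT49.
SLOT50 starts before SLOT48 ends → SLOT48 and SLOT50 overlap.
SLOT52 starts after SLOT48 ends — done with SLOT48.
SLOT52 starts after SLOT50 ends — done with SLOT50.
SLOT51 starts before SLOT52 ends → SLOT52 and SLOT51 overlap.

SLOT48 & SLOT49, SLOT48 & SLOT50, SLOT49 & SLOT50, SLOT51 & SLOT52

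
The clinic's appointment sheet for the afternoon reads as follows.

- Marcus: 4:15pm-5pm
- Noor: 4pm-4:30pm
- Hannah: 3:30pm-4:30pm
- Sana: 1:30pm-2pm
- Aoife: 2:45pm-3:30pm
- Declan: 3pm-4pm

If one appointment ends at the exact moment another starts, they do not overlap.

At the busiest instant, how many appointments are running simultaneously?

Walk through starts and ends in time order (an end at T is processed before a start at T):
1:30pm start Sana → 1
2pm end Sana → 0
2:45pm start Aoife → 1
3pm start Declan → 2
3:30pm end Aoife → 1
3:30pm start Hannah → 2
4pm end Declan → 1
4pm start Noor → 2
4:15pm start Marcus → 3
4:30pm end Hannah → 2
4:30pm end Noor → 1
5pm end Marcus → 0
Peak is 3, at 4:15pm (Hannah, Marcus, Noor).

3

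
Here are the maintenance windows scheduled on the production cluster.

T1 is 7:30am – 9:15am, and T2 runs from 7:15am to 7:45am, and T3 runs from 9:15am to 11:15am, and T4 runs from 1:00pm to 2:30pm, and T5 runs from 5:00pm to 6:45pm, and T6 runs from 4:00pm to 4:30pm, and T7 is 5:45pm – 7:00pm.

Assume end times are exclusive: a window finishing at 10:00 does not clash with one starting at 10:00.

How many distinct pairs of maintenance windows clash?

2

Sorted by start: T2, T1, T3, T4, T6, T5, T7.
T1 starts before T2 ends → T2 and T1 overlap.
T3 starts after T2 ends — done with T2.
T3 starts exactly when T1 ends (back-to-back, no overlap) — done with T1.
T4 starts after T3 ends — done with T3.
T6 starts after T4 ends — done with T4.
T5 starts after T6 ends — done with T6.
T7 starts before T5 ends → T5 and T7 overlap.
Overlapping pairs: T1 & T2, T5 & T7 — 2 in total.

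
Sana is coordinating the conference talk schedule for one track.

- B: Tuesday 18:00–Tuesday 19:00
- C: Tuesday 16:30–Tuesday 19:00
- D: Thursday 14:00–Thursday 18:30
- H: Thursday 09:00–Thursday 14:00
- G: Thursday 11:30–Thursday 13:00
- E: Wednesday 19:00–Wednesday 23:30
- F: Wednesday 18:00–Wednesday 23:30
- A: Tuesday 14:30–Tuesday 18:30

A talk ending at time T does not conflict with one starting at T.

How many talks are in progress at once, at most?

Sweep the timeline, counting +1 at each start and −1 at each end (ends before starts at a tie):
Tuesday 14:30 start A → 1
Tuesday 16:30 start C → 2
Tuesday 18:00 start B → 3
Tuesday 18:30 end A → 2
Tuesday 19:00 end B → 1
Tuesday 19:00 end C → 0
Wednesday 18:00 start F → 1
Wednesday 19:00 start E → 2
Wednesday 23:30 end E → 1
Wednesday 23:30 end F → 0
Thursday 09:00 start H → 1
Thursday 11:30 start G → 2
Thursday 13:00 end G → 1
Thursday 14:00 end H → 0
Thursday 14:00 start D → 1
Thursday 18:30 end D → 0
Peak is 3, at Tuesday 18:00 (A, B, C).

3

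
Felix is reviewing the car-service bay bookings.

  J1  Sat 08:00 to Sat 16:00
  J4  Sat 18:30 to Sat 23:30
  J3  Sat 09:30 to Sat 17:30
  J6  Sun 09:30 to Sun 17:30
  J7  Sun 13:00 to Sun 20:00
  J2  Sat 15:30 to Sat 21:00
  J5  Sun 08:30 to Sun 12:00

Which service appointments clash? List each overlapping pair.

Two intervals overlap when each starts before the other ends.
Sorted by start: J1, J3, J2, J4, J5, J6, J7.
J3 starts before J1 ends → J1 and J3 overlap.
J2 starts before J1 ends → J1 and J2 overlap.
J4 starts after J1 ends — done with J1.
J2 starts before J3 ends → J3 and J2 overlap.
J4 starts after J3 ends — done with J3.
J4 starts before J2 ends → J2 and J4 overlap.
J5 starts after J2 ends — done with J2.
J5 starts after J4 ends — done with J4.
J6 starts before J5 ends → J5 and J6 overlap.
J7 starts after J5 ends.
J7 starts before J6 ends → J6 and J7 overlap.

J1 & J2, J1 & J3, J2 & J3, J2 & J4, J5 & J6, J6 & J7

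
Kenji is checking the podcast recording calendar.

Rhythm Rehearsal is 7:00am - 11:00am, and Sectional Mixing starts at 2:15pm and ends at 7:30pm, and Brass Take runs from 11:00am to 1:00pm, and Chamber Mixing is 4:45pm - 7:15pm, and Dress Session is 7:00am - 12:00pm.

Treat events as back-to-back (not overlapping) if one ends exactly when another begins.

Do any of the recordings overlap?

Yes

Sorted by start: Rhythm Rehearsal, Dress Session, Brass Take, Sectional Mixing, Chamber Mixing.
Dress Session starts before Rhythm Rehearsal ends → Rhythm Rehearsal and Dress Session overlap.
That's a conflict, so the schedule is not conflict-free.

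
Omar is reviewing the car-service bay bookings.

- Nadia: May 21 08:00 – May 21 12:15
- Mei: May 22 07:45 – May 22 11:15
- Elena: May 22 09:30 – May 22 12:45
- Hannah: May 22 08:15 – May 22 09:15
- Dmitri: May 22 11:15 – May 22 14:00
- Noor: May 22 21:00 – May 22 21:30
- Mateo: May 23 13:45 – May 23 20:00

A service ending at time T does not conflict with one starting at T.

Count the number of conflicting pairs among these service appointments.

Check each pair: they overlap iff neither finishes before the other starts.
Sorted by start: Nadia, Mei, Hannah, Elena, Dmitri, Noor, Mateo.
Mei starts after Nadia ends; Nadia is clear from here.
Hannah starts before Mei ends → Mei and Hannah overlap.
Elena starts before Mei ends → Mei and Elena overlap.
Dmitri starts exactly when Mei ends (back-to-back, no overlap); Mei is clear from here.
Elena starts after Hannah ends; Hannah is clear from here.
Dmitri starts before Elena ends → Elena and Dmitri overlap.
Noor starts after Elena ends; Elena is clear from here.
Noor starts after Dmitri ends; Dmitri is clear from here.
Mateo starts after Noor ends.
Overlapping pairs: Dmitri & Elena, Elena & Mei, Hannah & Mei — 3 in total.

3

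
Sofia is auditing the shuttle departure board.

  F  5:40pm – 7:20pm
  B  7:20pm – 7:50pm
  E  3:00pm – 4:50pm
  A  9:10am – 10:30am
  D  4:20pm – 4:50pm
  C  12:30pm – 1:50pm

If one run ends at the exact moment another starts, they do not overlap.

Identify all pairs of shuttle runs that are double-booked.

D & E

Sorted by start: A, C, E, D, F, B.
C starts after A ends, so nothing later overlaps A either.
E starts after C ends, so nothing later overlaps C either.
D starts before E ends → E and D overlap.
F starts after E ends, so nothing later overlaps E either.
F starts after D ends, so nothing later overlaps D either.
B starts exactly when F ends (back-to-back, no overlap).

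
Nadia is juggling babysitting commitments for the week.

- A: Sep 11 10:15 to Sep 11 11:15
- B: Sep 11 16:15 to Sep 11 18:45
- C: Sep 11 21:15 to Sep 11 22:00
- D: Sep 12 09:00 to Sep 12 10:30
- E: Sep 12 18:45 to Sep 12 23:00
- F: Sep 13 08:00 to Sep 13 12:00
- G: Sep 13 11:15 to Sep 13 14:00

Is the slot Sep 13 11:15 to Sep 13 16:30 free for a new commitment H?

No — it overlaps F, G

A: ends Sep 11 11:15 at or before H starts Sep 13 11:15 → clear.
B: ends Sep 11 18:45 at or before H starts Sep 13 11:15 → clear.
C: ends Sep 11 22:00 at or before H starts Sep 13 11:15 → clear.
D: ends Sep 12 10:30 at or before H starts Sep 13 11:15 → clear.
E: ends Sep 12 23:00 at or before H starts Sep 13 11:15 → clear.
F: starts Sep 13 08:00 before H ends Sep 13 16:30, and ends Sep 13 12:00 after H starts Sep 13 11:15 → overlap.
G: starts Sep 13 11:15 before H ends Sep 13 16:30, and ends Sep 13 14:00 after H starts Sep 13 11:15 → overlap.
H overlaps F, G.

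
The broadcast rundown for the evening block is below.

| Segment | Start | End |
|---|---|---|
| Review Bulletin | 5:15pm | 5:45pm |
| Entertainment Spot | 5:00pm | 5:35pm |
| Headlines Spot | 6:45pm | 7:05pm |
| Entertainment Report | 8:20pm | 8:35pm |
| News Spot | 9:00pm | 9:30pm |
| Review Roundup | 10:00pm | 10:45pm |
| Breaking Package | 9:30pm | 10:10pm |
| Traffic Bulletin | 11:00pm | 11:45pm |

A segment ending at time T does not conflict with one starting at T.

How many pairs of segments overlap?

2

Two intervals overlap when each starts before the other ends.
Sorted by start: Entertainment Spot, Review Bulletin, Headlines Spot, Entertainment Report, News Spot, Breaking Package, Review Roundup, Traffic Bulletin.
Review Bulletin starts before Entertainment Spot ends → Entertainment Spot and Review Bulletin overlap.
Headlines Spot starts after Entertainment Spot ends — done with Entertainment Spot.
Headlines Spot starts after Review Bulletin ends — done with Review Bulletin.
Entertainment Report starts after Headlines Spot ends — done with Headlines Spot.
News Spot starts after Entertainment Report ends — done with Entertainment Report.
Breaking Package starts exactly when News Spot ends (back-to-back, no overlap) — done with News Spot.
Review Roundup starts before Breaking Package ends → Breaking Package and Review Roundup overlap.
Traffic Bulletin starts after Breaking Package ends.
Traffic Bulletin starts after Review Roundup ends.
Overlapping pairs: Breaking Package & Review Roundup, Entertainment Spot & Review Bulletin — 2 in total.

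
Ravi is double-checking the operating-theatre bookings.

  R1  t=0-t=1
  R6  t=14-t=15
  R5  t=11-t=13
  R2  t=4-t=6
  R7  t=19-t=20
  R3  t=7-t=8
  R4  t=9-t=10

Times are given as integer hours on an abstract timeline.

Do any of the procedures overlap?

No

Sorted by start: R1, R2, R3, R4, R5, R6, R7.
R2 starts after R1 ends; R1 is clear from here.
R3 starts after R2 ends; R2 is clear from here.
R4 starts after R3 ends; R3 is clear from here.
R5 starts after R4 ends; R4 is clear from here.
R6 starts after R5 ends; R5 is clear from here.
R7 starts after R6 ends.
Every pair is clear; the schedule has no overlaps.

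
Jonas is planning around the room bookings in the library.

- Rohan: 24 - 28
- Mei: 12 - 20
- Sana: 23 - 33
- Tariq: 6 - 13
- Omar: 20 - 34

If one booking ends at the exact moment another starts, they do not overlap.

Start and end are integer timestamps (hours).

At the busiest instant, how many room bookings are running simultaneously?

3

Sort all start/end points and keep a running count:
6 start Tariq → 1
12 start Mei → 2
13 end Tariq → 1
20 end Mei → 0
20 start Omar → 1
23 start Sana → 2
24 start Rohan → 3
28 end Rohan → 2
33 end Sana → 1
34 end Omar → 0
Peak is 3, at 24 (Omar, Rohan, Sana).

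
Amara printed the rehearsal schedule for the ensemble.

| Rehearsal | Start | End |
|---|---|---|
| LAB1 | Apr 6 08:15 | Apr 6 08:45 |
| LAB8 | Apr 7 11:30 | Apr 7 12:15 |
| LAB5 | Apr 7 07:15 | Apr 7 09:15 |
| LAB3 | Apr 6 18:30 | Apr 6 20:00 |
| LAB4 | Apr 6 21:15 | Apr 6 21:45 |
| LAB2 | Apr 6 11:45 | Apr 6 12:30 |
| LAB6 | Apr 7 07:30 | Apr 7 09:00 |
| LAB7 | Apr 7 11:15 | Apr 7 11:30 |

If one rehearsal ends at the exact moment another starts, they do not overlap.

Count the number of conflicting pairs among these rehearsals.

Check each pair: they overlap iff neither finishes before the other starts.
Sorted by start: LAB1, LAB2, LAB3, LAB4, LAB5, LAB6, LAB7, LAB8.
LAB2 starts after LAB1 ends, so LAB1 has no further overlaps.
LAB3 starts after LAB2 ends, so LAB2 has no further overlaps.
LAB4 starts after LAB3 ends, so LAB3 has no further overlaps.
LAB5 starts after LAB4 ends, so LAB4 has no further overlaps.
LAB6 starts before LAB5 ends → LAB5 and LAB6 overlap.
LAB7 starts after LAB5 ends, so LAB5 has no further overlaps.
LAB7 starts after LAB6 ends, so LAB6 has no further overlaps.
LAB8 starts exactly when LAB7 ends (back-to-back, no overlap).
Overlapping pairs: LAB5 & LAB6 — 1 in total.

1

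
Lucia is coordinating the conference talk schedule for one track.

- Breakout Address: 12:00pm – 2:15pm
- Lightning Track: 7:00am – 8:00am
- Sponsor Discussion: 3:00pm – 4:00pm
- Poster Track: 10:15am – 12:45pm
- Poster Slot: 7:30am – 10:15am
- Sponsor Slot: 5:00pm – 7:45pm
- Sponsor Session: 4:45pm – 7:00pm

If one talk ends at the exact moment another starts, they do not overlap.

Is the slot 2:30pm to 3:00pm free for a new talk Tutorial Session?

Lightning Track: ends 8:00am at or before Tutorial Session starts 2:30pm → clear.
Poster Slot: ends 10:15am at or before Tutorial Session starts 2:30pm → clear.
Poster Track: ends 12:45pm at or before Tutorial Session starts 2:30pm → clear.
Breakout Address: ends 2:15pm at or before Tutorial Session starts 2:30pm → clear.
Sponsor Discussion: starts 3:00pm at or after Tutorial Session ends 3:00pm → clear.
Sponsor Session: starts 4:45pm at or after Tutorial Session ends 3:00pm → clear.
Sponsor Slot: starts 5:00pm at or after Tutorial Session ends 3:00pm → clear.

Yes — the slot is free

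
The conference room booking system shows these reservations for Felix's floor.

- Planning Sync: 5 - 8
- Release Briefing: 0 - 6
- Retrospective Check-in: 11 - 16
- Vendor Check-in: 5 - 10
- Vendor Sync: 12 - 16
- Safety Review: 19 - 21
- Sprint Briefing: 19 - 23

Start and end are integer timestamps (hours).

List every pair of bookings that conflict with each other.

Planning Sync & Release Briefing, Planning Sync & Vendor Check-in, Release Briefing & Vendor Check-in, Retrospective Check-in & Vendor Sync, Safety Review & Sprint Briefing

Check each pair: they overlap iff neither finishes before the other starts.
Sorted by start: Release Briefing, Planning Sync, Vendor Check-in, Retrospective Check-in, Vendor Sync, Safety Review, Sprint Briefing.
Planning Sync starts before Release Briefing ends → Release Briefing and Planning Sync overlap.
Vendor Check-in starts before Release Briefing ends → Release Briefing and Vendor Check-in overlap.
Retrospective Check-in starts after Release Briefing ends — done with Release Briefing.
Vendor Check-in starts before Planning Sync ends → Planning Sync and Vendor Check-in overlap.
Retrospective Check-in starts after Planning Sync ends — done with Planning Sync.
Retrospective Check-in starts after Vendor Check-in ends — done with Vendor Check-in.
Vendor Sync starts before Retrospective Check-in ends → Retrospective Check-in and Vendor Sync overlap.
Safety Review starts after Retrospective Check-in ends — done with Retrospective Check-in.
Safety Review starts after Vendor Sync ends — done with Vendor Sync.
Sprint Briefing starts before Safety Review ends → Safety Review and Sprint Briefing overlap.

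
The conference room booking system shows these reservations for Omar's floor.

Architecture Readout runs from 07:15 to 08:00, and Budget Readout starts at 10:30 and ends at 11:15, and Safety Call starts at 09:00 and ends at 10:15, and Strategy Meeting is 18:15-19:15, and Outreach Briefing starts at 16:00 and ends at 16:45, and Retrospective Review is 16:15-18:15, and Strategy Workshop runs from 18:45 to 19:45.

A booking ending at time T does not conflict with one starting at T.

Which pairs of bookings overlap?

Outreach Briefing & Retrospective Review, Strategy Meeting & Strategy Workshop

Sorted by start: Architecture Readout, Safety Call, Budget Readout, Outreach Briefing, Retrospective Review, Strategy Meeting, Strategy Workshop.
Safety Call starts after Architecture Readout ends — done with Architecture Readout.
Budget Readout starts after Safety Call ends — done with Safety Call.
Outreach Briefing starts after Budget Readout ends — done with Budget Readout.
Retrospective Review starts before Outreach Briefing ends → Outreach Briefing and Retrospective Review overlap.
Strategy Meeting starts after Outreach Briefing ends — done with Outreach Briefing.
Strategy Meeting starts exactly when Retrospective Review ends (back-to-back, no overlap) — done with Retrospective Review.
Strategy Workshop starts before Strategy Meeting ends → Strategy Meeting and Strategy Workshop overlap.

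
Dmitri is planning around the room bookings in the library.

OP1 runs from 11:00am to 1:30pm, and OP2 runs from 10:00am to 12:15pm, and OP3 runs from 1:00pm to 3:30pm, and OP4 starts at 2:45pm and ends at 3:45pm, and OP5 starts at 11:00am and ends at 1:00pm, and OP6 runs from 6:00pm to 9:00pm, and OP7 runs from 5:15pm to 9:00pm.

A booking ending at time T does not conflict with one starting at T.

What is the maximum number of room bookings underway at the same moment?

3

Sort all start/end points and keep a running count:
10:00am start OP2 → 1
11:00am start OP1 → 2
11:00am start OP5 → 3
12:15pm end OP2 → 2
1:00pm end OP5 → 1
1:00pm start OP3 → 2
1:30pm end OP1 → 1
2:45pm start OP4 → 2
3:30pm end OP3 → 1
3:45pm end OP4 → 0
5:15pm start OP7 → 1
6:00pm start OP6 → 2
9:00pm end OP6 → 1
9:00pm end OP7 → 0
Peak is 3, at 11:00am (OP1, OP2, OP5).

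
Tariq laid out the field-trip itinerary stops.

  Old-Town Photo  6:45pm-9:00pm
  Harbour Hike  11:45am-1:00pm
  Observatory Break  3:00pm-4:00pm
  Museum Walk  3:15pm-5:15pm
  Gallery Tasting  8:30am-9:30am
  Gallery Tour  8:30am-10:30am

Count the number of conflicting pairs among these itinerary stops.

2

Check each pair: they overlap iff neither finishes before the other starts.
Sorted by start: Gallery Tour, Gallery Tasting, Harbour Hike, Observatory Break, Museum Walk, Old-Town Photo.
Gallery Tasting starts before Gallery Tour ends → Gallery Tour and Gallery Tasting overlap.
Harbour Hike starts after Gallery Tour ends — done with Gallery Tour.
Harbour Hike starts after Gallery Tasting ends — done with Gallery Tasting.
Observatory Break starts after Harbour Hike ends — done with Harbour Hike.
Museum Walk starts before Observatory Break ends → Observatory Break and Museum Walk overlap.
Old-Town Photo starts after Observatory Break ends.
Old-Town Photo starts after Museum Walk ends.
Overlapping pairs: Gallery Tasting & Gallery Tour, Museum Walk & Observatory Break — 2 in total.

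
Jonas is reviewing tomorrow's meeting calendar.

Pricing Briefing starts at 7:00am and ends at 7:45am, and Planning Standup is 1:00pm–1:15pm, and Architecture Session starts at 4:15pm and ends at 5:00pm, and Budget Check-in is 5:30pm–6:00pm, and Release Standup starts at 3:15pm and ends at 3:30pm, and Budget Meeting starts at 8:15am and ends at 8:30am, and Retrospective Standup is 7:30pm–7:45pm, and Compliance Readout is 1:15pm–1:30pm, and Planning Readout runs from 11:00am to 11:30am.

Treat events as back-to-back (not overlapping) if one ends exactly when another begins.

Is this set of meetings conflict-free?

Yes

Sorted by start: Pricing Briefing, Budget Meeting, Planning Readout, Planning Standup, Compliance Readout, Release Standup, Architecture Session, Budget Check-in, Retrospective Standup.
Budget Meeting starts after Pricing Briefing ends — done with Pricing Briefing.
Planning Readout starts after Budget Meeting ends — done with Budget Meeting.
Planning Standup starts after Planning Readout ends — done with Planning Readout.
Compliance Readout starts exactly when Planning Standup ends (back-to-back, no overlap) — done with Planning Standup.
Release Standup starts after Compliance Readout ends — done with Compliance Readout.
Architecture Session starts after Release Standup ends — done with Release Standup.
Budget Check-in starts after Architecture Session ends — done with Architecture Session.
Retrospective Standup starts after Budget Check-in ends.
Every pair is clear; the schedule has no overlaps.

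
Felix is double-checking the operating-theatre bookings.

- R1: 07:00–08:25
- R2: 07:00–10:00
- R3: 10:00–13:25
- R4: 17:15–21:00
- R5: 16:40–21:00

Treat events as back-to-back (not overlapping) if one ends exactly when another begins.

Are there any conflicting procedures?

Sorted by start: R1, R2, R3, R5, R4.
R2 starts before R1 ends → R1 and R2 overlap.
That's a conflict, so the schedule is not conflict-free.

Yes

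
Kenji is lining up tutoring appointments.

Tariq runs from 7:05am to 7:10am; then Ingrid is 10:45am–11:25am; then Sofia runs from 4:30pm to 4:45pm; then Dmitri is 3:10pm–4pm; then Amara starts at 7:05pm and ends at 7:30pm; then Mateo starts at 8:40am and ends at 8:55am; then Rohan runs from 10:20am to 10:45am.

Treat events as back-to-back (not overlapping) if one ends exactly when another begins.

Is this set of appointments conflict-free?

Sorted by start: Tariq, Mateo, Rohan, Ingrid, Dmitri, Sofia, Amara.
Mateo starts after Tariq ends; Tariq is clear from here.
Rohan starts after Mateo ends; Mateo is clear from here.
Ingrid starts exactly when Rohan ends (back-to-back, no overlap); Rohan is clear from here.
Dmitri starts after Ingrid ends; Ingrid is clear from here.
Sofia starts after Dmitri ends; Dmitri is clear from here.
Amara starts after Sofia ends.
Every pair is clear; the schedule has no overlaps.

Yes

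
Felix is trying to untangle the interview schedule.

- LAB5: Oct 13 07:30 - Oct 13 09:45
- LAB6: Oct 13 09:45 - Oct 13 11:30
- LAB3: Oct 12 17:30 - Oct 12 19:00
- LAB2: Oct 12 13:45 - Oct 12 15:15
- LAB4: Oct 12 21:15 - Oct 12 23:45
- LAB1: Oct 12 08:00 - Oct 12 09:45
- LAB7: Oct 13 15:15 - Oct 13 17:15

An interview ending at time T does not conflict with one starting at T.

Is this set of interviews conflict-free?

Yes

Sorted by start: LAB1, LAB2, LAB3, LAB4, LAB5, LAB6, LAB7.
LAB2 starts after LAB1 ends — done with LAB1.
LAB3 starts after LAB2 ends — done with LAB2.
LAB4 starts after LAB3 ends — done with LAB3.
LAB5 starts after LAB4 ends — done with LAB4.
LAB6 starts exactly when LAB5 ends (back-to-back, no overlap) — done with LAB5.
LAB7 starts after LAB6 ends.
Every pair is clear; the schedule has no overlaps.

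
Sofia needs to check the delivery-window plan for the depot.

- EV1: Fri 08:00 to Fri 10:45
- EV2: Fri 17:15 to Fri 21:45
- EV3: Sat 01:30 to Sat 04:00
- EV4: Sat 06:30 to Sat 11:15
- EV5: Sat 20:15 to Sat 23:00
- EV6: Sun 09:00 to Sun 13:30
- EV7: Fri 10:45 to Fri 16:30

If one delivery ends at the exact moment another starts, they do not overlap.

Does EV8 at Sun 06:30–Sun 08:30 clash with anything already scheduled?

No — it doesn't clash with anything

EV1: ends Fri 10:45 at or before EV8 starts Sun 06:30 → clear.
EV7: ends Fri 16:30 at or before EV8 starts Sun 06:30 → clear.
EV2: ends Fri 21:45 at or before EV8 starts Sun 06:30 → clear.
EV3: ends Sat 04:00 at or before EV8 starts Sun 06:30 → clear.
EV4: ends Sat 11:15 at or before EV8 starts Sun 06:30 → clear.
EV5: ends Sat 23:00 at or before EV8 starts Sun 06:30 → clear.
EV6: starts Sun 09:00 at or after EV8 ends Sun 08:30 → clear.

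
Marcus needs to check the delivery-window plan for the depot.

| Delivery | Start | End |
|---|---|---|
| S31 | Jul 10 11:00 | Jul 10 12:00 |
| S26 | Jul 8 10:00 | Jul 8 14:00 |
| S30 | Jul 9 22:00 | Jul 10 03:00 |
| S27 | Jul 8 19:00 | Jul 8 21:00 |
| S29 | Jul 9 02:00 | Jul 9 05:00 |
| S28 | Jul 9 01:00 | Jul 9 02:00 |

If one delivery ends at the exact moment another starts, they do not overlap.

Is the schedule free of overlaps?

Yes

Sorted by start: S26, S27, S28, S29, S30, S31.
S27 starts after S26 ends, so S26 has no further overlaps.
S28 starts after S27 ends, so S27 has no further overlaps.
S29 starts exactly when S28 ends (back-to-back, no overlap), so S28 has no further overlaps.
S30 starts after S29 ends, so S29 has no further overlaps.
S31 starts after S30 ends.
Every pair is clear; the schedule has no overlaps.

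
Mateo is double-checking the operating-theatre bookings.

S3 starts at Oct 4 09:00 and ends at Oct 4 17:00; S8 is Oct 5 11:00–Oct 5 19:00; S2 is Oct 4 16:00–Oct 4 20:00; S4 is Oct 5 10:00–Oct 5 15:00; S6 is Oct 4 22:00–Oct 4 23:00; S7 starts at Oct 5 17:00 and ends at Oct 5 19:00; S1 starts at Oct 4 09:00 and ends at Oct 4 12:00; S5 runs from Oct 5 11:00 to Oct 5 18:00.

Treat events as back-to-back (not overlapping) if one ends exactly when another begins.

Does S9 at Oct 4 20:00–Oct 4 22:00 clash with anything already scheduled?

No — it doesn't clash with anything

S1: ends Oct 4 12:00 at or before S9 starts Oct 4 20:00 → clear.
S3: ends Oct 4 17:00 at or before S9 starts Oct 4 20:00 → clear.
S2: ends Oct 4 20:00 at or before S9 starts Oct 4 20:00 → clear.
S6: starts Oct 4 22:00 at or after S9 ends Oct 4 22:00 → clear.
S4: starts Oct 5 10:00 at or after S9 ends Oct 4 22:00 → clear.
S5: starts Oct 5 11:00 at or after S9 ends Oct 4 22:00 → clear.
S8: starts Oct 5 11:00 at or after S9 ends Oct 4 22:00 → clear.
S7: starts Oct 5 17:00 at or after S9 ends Oct 4 22:00 → clear.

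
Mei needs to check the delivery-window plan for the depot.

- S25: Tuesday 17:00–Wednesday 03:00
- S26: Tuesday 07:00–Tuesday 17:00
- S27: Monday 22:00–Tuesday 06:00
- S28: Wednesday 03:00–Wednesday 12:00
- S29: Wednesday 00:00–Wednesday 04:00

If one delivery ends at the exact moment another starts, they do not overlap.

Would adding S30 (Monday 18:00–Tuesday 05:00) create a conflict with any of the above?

S27: starts Monday 22:00 before S30 ends Tuesday 05:00, and ends Tuesday 06:00 after S30 starts Monday 18:00 → overlap.
S26: starts Tuesday 07:00 at or after S30 ends Tuesday 05:00 → clear.
S25: starts Tuesday 17:00 at or after S30 ends Tuesday 05:00 → clear.
S29: starts Wednesday 00:00 at or after S30 ends Tuesday 05:00 → clear.
S28: starts Wednesday 03:00 at or after S30 ends Tuesday 05:00 → clear.
S30 overlaps S27.

Yes — it overlaps S27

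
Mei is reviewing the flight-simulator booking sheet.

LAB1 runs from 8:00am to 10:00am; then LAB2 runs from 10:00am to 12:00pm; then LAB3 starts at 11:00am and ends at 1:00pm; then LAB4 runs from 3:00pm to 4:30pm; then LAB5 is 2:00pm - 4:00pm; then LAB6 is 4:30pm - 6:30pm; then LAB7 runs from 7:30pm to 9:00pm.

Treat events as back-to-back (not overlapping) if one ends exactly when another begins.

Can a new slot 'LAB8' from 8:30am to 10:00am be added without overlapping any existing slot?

LAB1: starts 8:00am before LAB8 ends 10:00am, and ends 10:00am after LAB8 starts 8:30am → overlap.
LAB2: starts 10:00am at or after LAB8 ends 10:00am → clear.
LAB3: starts 11:00am at or after LAB8 ends 10:00am → clear.
LAB5: starts 2:00pm at or after LAB8 ends 10:00am → clear.
LAB4: starts 3:00pm at or after LAB8 ends 10:00am → clear.
LAB6: starts 4:30pm at or after LAB8 ends 10:00am → clear.
LAB7: starts 7:30pm at or after LAB8 ends 10:00am → clear.
LAB8 overlaps LAB1.

No — it overlaps LAB1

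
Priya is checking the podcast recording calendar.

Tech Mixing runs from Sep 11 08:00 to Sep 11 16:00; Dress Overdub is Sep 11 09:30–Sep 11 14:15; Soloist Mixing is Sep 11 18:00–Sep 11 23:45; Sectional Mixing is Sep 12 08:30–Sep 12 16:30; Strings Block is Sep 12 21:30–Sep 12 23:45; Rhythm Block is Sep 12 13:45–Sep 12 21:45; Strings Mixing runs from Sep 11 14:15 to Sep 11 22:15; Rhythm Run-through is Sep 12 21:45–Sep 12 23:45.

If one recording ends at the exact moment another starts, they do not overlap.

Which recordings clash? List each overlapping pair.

Dress Overdub & Tech Mixing, Rhythm Block & Sectional Mixing, Rhythm Block & Strings Block, Rhythm Run-through & Strings Block, Soloist Mixing & Strings Mixing, Strings Mixing & Tech Mixing

Check each pair: they overlap iff neither finishes before the other starts.
Sorted by start: Tech Mixing, Dress Overdub, Strings Mixing, Soloist Mixing, Sectional Mixing, Rhythm Block, Strings Block, Rhythm Run-through.
Dress Overdub starts before Tech Mixing ends → Tech Mixing and Dress Overdub overlap.
Strings Mixing starts before Tech Mixing ends → Tech Mixing and Strings Mixing overlap.
Soloist Mixing starts after Tech Mixing ends; Tech Mixing is clear from here.
Strings Mixing starts exactly when Dress Overdub ends (back-to-back, no overlap); Dress Overdub is clear from here.
Soloist Mixing starts before Strings Mixing ends → Strings Mixing and Soloist Mixing overlap.
Sectional Mixing starts after Strings Mixing ends; Strings Mixing is clear from here.
Sectional Mixing starts after Soloist Mixing ends; Soloist Mixing is clear from here.
Rhythm Block starts before Sectional Mixing ends → Sectional Mixing and Rhythm Block overlap.
Strings Block starts after Sectional Mixing ends; Sectional Mixing is clear from here.
Strings Block starts before Rhythm Block ends → Rhythm Block and Strings Block overlap.
Rhythm Run-through starts exactly when Rhythm Block ends (back-to-back, no overlap).
Rhythm Run-through starts before Strings Block ends → Strings Block and Rhythm Run-through overlap.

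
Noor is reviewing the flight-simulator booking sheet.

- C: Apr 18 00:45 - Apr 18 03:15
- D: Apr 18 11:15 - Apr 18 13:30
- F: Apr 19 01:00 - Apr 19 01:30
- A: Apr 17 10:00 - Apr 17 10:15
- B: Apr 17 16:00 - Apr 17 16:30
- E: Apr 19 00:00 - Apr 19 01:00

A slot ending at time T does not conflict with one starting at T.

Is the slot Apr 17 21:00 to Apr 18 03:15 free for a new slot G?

A: ends Apr 17 10:15 at or before G starts Apr 17 21:00 → clear.
B: ends Apr 17 16:30 at or before G starts Apr 17 21:00 → clear.
C: starts Apr 18 00:45 before G ends Apr 18 03:15, and ends Apr 18 03:15 after G starts Apr 17 21:00 → overlap.
D: starts Apr 18 11:15 at or after G ends Apr 18 03:15 → clear.
E: starts Apr 19 00:00 at or after G ends Apr 18 03:15 → clear.
F: starts Apr 19 01:00 at or after G ends Apr 18 03:15 → clear.
G overlaps C.

No — it overlaps C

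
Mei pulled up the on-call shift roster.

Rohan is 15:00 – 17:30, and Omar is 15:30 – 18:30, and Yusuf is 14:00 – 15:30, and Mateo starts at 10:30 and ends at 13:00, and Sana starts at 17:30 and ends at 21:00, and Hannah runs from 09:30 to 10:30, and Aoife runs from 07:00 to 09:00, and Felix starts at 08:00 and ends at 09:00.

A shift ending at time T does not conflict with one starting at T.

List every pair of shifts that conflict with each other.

Check each pair: they overlap iff neither finishes before the other starts.
Sorted by start: Aoife, Felix, Hannah, Mateo, Yusuf, Rohan, Omar, Sana.
Felix starts before Aoife ends → Aoife and Felix overlap.
Hannah starts after Aoife ends; Aoife is clear from here.
Hannah starts after Felix ends; Felix is clear from here.
Mateo starts exactly when Hannah ends (back-to-back, no overlap); Hannah is clear from here.
Yusuf starts after Mateo ends; Mateo is clear from here.
Rohan starts before Yusuf ends → Yusuf and Rohan overlap.
Omar starts exactly when Yusuf ends (back-to-back, no overlap); Yusuf is clear from here.
Omar starts before Rohan ends → Rohan and Omar overlap.
Sana starts exactly when Rohan ends (back-to-back, no overlap).
Sana starts before Omar ends → Omar and Sana overlap.

Aoife & Felix, Omar & Rohan, Omar & Sana, Rohan & Yusuf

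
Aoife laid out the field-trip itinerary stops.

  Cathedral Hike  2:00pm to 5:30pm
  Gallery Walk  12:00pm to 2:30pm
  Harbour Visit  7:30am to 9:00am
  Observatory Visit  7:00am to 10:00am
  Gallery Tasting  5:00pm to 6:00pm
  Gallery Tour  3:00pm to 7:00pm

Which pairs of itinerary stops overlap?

Check each pair: they overlap iff neither finishes before the other starts.
Sorted by start: Observatory Visit, Harbour Visit, Gallery Walk, Cathedral Hike, Gallery Tour, Gallery Tasting.
Harbour Visit starts before Observatory Visit ends → Observatory Visit and Harbour Visit overlap.
Gallery Walk starts after Observatory Visit ends, so nothing later overlaps Observatory Visit either.
Gallery Walk starts after Harbour Visit ends, so nothing later overlaps Harbour Visit either.
Cathedral Hike starts before Gallery Walk ends → Gallery Walk and Cathedral Hike overlap.
Gallery Tour starts after Gallery Walk ends, so nothing later overlaps Gallery Walk either.
Gallery Tour starts before Cathedral Hike ends → Cathedral Hike and Gallery Tour overlap.
Gallery Tasting starts before Cathedral Hike ends → Cathedral Hike and Gallery Tasting overlap.
Gallery Tasting starts before Gallery Tour ends → Gallery Tour and Gallery Tasting overlap.

Cathedral Hike & Gallery Tasting, Cathedral Hike & Gallery Tour, Cathedral Hike & Gallery Walk, Gallery Tasting & Gallery Tour, Harbour Visit & Observatory Visit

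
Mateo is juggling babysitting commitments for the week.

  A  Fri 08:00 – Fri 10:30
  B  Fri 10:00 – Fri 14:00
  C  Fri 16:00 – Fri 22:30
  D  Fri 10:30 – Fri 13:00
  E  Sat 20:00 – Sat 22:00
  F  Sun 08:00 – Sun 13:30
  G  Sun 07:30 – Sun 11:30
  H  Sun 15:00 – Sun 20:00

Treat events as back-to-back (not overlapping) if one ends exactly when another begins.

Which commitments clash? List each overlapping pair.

A & B, B & D, F & G

Check each pair: they overlap iff neither finishes before the other starts.
Sorted by start: A, B, D, C, E, G, F, H.
B starts before A ends → A and B overlap.
D starts exactly when A ends (back-to-back, no overlap) — done with A.
D starts before B ends → B and D overlap.
C starts after B ends — done with B.
C starts after D ends — done with D.
E starts after C ends — done with C.
G starts after E ends — done with E.
F starts before G ends → G and F overlap.
H starts after G ends.
H starts after F ends.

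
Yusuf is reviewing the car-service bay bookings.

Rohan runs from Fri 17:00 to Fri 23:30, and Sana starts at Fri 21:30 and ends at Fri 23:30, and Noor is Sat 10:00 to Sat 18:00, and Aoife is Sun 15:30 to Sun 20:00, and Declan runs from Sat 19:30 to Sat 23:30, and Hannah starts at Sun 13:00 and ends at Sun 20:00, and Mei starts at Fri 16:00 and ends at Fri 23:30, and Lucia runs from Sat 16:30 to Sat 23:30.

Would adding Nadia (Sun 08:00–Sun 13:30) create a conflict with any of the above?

Yes — it overlaps Hannah

Mei: ends Fri 23:30 at or before Nadia starts Sun 08:00 → clear.
Rohan: ends Fri 23:30 at or before Nadia starts Sun 08:00 → clear.
Sana: ends Fri 23:30 at or before Nadia starts Sun 08:00 → clear.
Noor: ends Sat 18:00 at or before Nadia starts Sun 08:00 → clear.
Lucia: ends Sat 23:30 at or before Nadia starts Sun 08:00 → clear.
Declan: ends Sat 23:30 at or before Nadia starts Sun 08:00 → clear.
Hannah: starts Sun 13:00 before Nadia ends Sun 13:30, and ends Sun 20:00 after Nadia starts Sun 08:00 → overlap.
Aoife: starts Sun 15:30 at or after Nadia ends Sun 13:30 → clear.
Nadia overlaps Hannah.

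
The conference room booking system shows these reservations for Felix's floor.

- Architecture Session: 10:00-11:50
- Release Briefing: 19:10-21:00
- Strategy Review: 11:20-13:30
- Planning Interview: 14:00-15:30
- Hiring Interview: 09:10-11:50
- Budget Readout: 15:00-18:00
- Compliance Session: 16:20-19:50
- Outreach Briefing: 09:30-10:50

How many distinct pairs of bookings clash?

Two intervals overlap when each starts before the other ends.
Sorted by start: Hiring Interview, Outreach Briefing, Architecture Session, Strategy Review, Planning Interview, Budget Readout, Compliance Session, Release Briefing.
Outreach Briefing starts before Hiring Interview ends → Hiring Interview and Outreach Briefing overlap.
Architecture Session starts before Hiring Interview ends → Hiring Interview and Architecture Session overlap.
Strategy Review starts before Hiring Interview ends → Hiring Interview and Strategy Review overlap.
Planning Interview starts after Hiring Interview ends; Hiring Interview is clear from here.
Architecture Session starts before Outreach Briefing ends → Outreach Briefing and Architecture Session overlap.
Strategy Review starts after Outreach Briefing ends; Outreach Briefing is clear from here.
Strategy Review starts before Architecture Session ends → Architecture Session and Strategy Review overlap.
Planning Interview starts after Architecture Session ends; Architecture Session is clear from here.
Planning Interview starts after Strategy Review ends; Strategy Review is clear from here.
Budget Readout starts before Planning Interview ends → Planning Interview and Budget Readout overlap.
Compliance Session starts after Planning Interview ends; Planning Interview is clear from here.
Compliance Session starts before Budget Readout ends → Budget Readout and Compliance Session overlap.
Release Briefing starts after Budget Readout ends.
Release Briefing starts before Compliance Session ends → Compliance Session and Release Briefing overlap.
Overlapping pairs: Architecture Session & Hiring Interview, Architecture Session & Outreach Briefing, Architecture Session & Strategy Review, Budget Readout & Compliance Session, Budget Readout & Planning Interview, Compliance Session & Release Briefing, Hiring Interview & Outreach Briefing, Hiring Interview & Strategy Review — 8 in total.

8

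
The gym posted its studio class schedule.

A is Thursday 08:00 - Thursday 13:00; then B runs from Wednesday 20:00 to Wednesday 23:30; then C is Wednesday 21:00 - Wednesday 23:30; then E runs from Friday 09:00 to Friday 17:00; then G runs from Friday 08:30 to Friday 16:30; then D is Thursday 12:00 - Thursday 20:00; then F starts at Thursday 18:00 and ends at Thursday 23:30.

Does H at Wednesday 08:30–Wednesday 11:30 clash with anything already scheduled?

No — it doesn't clash with anything

B: starts Wednesday 20:00 at or after H ends Wednesday 11:30 → clear.
C: starts Wednesday 21:00 at or after H ends Wednesday 11:30 → clear.
A: starts Thursday 08:00 at or after H ends Wednesday 11:30 → clear.
D: starts Thursday 12:00 at or after H ends Wednesday 11:30 → clear.
F: starts Thursday 18:00 at or after H ends Wednesday 11:30 → clear.
G: starts Friday 08:30 at or after H ends Wednesday 11:30 → clear.
E: starts Friday 09:00 at or after H ends Wednesday 11:30 → clear.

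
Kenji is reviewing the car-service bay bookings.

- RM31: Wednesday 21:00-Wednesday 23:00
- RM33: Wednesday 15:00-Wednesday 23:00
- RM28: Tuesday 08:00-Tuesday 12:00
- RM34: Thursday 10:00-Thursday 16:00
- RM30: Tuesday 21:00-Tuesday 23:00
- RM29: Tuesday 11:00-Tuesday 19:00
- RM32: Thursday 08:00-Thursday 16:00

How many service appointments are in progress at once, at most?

2

Sweep the timeline, counting +1 at each start and −1 at each end (ends before starts at a tie):
Tuesday 08:00 start RM28 → 1
Tuesday 11:00 start RM29 → 2
Tuesday 12:00 end RM28 → 1
Tuesday 19:00 end RM29 → 0
Tuesday 21:00 start RM30 → 1
Tuesday 23:00 end RM30 → 0
Wednesday 15:00 start RM33 → 1
Wednesday 21:00 start RM31 → 2
Wednesday 23:00 end RM31 → 1
Wednesday 23:00 end RM33 → 0
Thursday 08:00 start RM32 → 1
Thursday 10:00 start RM34 → 2
Thursday 16:00 end RM32 → 1
Thursday 16:00 end RM34 → 0
Peak is 2, at Tuesday 11:00 (RM28, RM29).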